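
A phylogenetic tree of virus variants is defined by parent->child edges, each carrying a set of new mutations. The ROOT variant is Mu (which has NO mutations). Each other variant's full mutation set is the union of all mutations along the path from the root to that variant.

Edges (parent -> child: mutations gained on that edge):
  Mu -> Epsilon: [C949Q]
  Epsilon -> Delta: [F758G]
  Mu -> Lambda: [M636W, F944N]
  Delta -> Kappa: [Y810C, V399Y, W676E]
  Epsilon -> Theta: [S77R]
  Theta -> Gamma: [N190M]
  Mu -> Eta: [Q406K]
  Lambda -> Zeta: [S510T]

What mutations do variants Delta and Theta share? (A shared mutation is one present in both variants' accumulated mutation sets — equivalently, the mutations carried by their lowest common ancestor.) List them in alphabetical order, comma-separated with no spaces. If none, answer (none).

Accumulating mutations along path to Delta:
  At Mu: gained [] -> total []
  At Epsilon: gained ['C949Q'] -> total ['C949Q']
  At Delta: gained ['F758G'] -> total ['C949Q', 'F758G']
Mutations(Delta) = ['C949Q', 'F758G']
Accumulating mutations along path to Theta:
  At Mu: gained [] -> total []
  At Epsilon: gained ['C949Q'] -> total ['C949Q']
  At Theta: gained ['S77R'] -> total ['C949Q', 'S77R']
Mutations(Theta) = ['C949Q', 'S77R']
Intersection: ['C949Q', 'F758G'] ∩ ['C949Q', 'S77R'] = ['C949Q']

Answer: C949Q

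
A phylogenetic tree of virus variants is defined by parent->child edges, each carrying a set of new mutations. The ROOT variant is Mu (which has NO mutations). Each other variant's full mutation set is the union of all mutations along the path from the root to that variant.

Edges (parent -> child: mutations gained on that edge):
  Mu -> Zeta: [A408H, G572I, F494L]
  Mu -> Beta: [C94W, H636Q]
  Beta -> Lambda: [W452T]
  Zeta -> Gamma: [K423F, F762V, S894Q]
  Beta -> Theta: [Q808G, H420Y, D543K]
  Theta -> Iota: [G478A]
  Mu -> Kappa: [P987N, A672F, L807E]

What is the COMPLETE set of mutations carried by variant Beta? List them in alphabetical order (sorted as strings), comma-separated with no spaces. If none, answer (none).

Answer: C94W,H636Q

Derivation:
At Mu: gained [] -> total []
At Beta: gained ['C94W', 'H636Q'] -> total ['C94W', 'H636Q']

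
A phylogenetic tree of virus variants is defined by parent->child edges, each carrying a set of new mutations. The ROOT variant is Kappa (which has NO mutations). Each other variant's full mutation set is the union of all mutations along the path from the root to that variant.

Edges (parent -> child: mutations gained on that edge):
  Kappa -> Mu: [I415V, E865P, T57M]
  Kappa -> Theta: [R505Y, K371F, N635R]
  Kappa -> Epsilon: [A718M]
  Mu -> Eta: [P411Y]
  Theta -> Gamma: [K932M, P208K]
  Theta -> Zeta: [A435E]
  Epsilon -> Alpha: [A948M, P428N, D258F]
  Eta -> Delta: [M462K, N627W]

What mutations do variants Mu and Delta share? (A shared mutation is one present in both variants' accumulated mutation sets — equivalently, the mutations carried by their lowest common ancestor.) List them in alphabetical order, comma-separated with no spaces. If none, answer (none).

Answer: E865P,I415V,T57M

Derivation:
Accumulating mutations along path to Mu:
  At Kappa: gained [] -> total []
  At Mu: gained ['I415V', 'E865P', 'T57M'] -> total ['E865P', 'I415V', 'T57M']
Mutations(Mu) = ['E865P', 'I415V', 'T57M']
Accumulating mutations along path to Delta:
  At Kappa: gained [] -> total []
  At Mu: gained ['I415V', 'E865P', 'T57M'] -> total ['E865P', 'I415V', 'T57M']
  At Eta: gained ['P411Y'] -> total ['E865P', 'I415V', 'P411Y', 'T57M']
  At Delta: gained ['M462K', 'N627W'] -> total ['E865P', 'I415V', 'M462K', 'N627W', 'P411Y', 'T57M']
Mutations(Delta) = ['E865P', 'I415V', 'M462K', 'N627W', 'P411Y', 'T57M']
Intersection: ['E865P', 'I415V', 'T57M'] ∩ ['E865P', 'I415V', 'M462K', 'N627W', 'P411Y', 'T57M'] = ['E865P', 'I415V', 'T57M']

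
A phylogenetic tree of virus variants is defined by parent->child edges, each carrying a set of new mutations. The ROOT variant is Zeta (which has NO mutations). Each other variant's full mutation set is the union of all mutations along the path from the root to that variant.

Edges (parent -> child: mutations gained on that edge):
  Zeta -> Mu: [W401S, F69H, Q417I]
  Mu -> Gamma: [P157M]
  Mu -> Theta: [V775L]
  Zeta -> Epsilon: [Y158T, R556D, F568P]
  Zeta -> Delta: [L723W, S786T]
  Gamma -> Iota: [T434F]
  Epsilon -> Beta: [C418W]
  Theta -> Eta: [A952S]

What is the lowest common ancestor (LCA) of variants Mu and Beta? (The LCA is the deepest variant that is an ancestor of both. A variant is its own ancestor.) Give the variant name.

Path from root to Mu: Zeta -> Mu
  ancestors of Mu: {Zeta, Mu}
Path from root to Beta: Zeta -> Epsilon -> Beta
  ancestors of Beta: {Zeta, Epsilon, Beta}
Common ancestors: {Zeta}
Walk up from Beta: Beta (not in ancestors of Mu), Epsilon (not in ancestors of Mu), Zeta (in ancestors of Mu)
Deepest common ancestor (LCA) = Zeta

Answer: Zeta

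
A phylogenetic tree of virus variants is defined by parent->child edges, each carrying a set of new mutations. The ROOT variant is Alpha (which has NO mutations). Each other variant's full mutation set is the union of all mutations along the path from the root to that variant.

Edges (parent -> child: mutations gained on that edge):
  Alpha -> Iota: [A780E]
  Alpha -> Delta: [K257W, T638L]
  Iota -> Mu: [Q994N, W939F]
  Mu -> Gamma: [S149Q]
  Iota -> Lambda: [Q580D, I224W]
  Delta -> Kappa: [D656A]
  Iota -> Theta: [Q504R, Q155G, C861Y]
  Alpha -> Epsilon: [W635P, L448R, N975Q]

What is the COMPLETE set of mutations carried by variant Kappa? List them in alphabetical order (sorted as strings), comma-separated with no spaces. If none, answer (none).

At Alpha: gained [] -> total []
At Delta: gained ['K257W', 'T638L'] -> total ['K257W', 'T638L']
At Kappa: gained ['D656A'] -> total ['D656A', 'K257W', 'T638L']

Answer: D656A,K257W,T638L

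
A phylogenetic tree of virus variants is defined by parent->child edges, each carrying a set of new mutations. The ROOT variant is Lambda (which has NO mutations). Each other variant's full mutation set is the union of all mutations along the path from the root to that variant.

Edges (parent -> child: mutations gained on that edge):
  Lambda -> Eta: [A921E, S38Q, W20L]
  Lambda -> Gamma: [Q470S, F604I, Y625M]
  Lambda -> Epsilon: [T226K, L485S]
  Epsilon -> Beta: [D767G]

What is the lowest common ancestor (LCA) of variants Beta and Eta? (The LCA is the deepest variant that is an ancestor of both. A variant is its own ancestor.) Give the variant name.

Answer: Lambda

Derivation:
Path from root to Beta: Lambda -> Epsilon -> Beta
  ancestors of Beta: {Lambda, Epsilon, Beta}
Path from root to Eta: Lambda -> Eta
  ancestors of Eta: {Lambda, Eta}
Common ancestors: {Lambda}
Walk up from Eta: Eta (not in ancestors of Beta), Lambda (in ancestors of Beta)
Deepest common ancestor (LCA) = Lambda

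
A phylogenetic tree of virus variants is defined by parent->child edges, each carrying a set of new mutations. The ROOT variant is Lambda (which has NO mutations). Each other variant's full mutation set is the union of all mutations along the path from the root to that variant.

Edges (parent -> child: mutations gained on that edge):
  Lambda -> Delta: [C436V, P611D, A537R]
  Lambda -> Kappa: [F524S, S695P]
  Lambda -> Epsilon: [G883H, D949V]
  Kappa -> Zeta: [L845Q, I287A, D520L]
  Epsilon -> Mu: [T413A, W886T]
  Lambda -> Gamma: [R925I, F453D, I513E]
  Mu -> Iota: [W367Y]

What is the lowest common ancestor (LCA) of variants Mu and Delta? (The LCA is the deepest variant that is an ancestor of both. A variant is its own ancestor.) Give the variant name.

Path from root to Mu: Lambda -> Epsilon -> Mu
  ancestors of Mu: {Lambda, Epsilon, Mu}
Path from root to Delta: Lambda -> Delta
  ancestors of Delta: {Lambda, Delta}
Common ancestors: {Lambda}
Walk up from Delta: Delta (not in ancestors of Mu), Lambda (in ancestors of Mu)
Deepest common ancestor (LCA) = Lambda

Answer: Lambda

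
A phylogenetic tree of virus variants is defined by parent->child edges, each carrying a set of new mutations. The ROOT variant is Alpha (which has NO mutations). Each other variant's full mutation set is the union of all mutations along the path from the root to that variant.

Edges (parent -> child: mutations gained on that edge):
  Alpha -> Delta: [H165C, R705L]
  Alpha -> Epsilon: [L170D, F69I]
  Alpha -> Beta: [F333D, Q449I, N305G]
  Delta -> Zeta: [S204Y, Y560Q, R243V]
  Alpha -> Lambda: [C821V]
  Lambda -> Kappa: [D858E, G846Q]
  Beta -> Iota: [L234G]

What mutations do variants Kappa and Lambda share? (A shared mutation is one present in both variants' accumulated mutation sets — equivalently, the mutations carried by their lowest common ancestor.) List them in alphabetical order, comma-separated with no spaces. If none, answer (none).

Answer: C821V

Derivation:
Accumulating mutations along path to Kappa:
  At Alpha: gained [] -> total []
  At Lambda: gained ['C821V'] -> total ['C821V']
  At Kappa: gained ['D858E', 'G846Q'] -> total ['C821V', 'D858E', 'G846Q']
Mutations(Kappa) = ['C821V', 'D858E', 'G846Q']
Accumulating mutations along path to Lambda:
  At Alpha: gained [] -> total []
  At Lambda: gained ['C821V'] -> total ['C821V']
Mutations(Lambda) = ['C821V']
Intersection: ['C821V', 'D858E', 'G846Q'] ∩ ['C821V'] = ['C821V']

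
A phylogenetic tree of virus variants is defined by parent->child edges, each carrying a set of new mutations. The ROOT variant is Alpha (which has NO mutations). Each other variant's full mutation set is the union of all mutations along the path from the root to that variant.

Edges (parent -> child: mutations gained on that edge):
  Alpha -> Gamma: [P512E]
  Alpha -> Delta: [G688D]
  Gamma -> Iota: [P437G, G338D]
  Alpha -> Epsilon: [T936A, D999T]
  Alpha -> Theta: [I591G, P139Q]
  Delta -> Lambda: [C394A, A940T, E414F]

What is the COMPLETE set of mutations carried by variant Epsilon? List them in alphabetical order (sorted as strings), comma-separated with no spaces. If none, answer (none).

At Alpha: gained [] -> total []
At Epsilon: gained ['T936A', 'D999T'] -> total ['D999T', 'T936A']

Answer: D999T,T936A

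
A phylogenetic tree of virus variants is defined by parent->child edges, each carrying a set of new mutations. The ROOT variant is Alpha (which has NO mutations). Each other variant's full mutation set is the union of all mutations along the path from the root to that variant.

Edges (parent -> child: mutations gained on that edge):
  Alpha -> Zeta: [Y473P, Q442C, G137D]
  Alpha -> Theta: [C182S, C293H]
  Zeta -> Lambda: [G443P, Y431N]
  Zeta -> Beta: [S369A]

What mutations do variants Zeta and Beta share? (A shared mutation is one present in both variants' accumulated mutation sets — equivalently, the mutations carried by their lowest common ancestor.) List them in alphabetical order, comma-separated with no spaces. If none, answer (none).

Accumulating mutations along path to Zeta:
  At Alpha: gained [] -> total []
  At Zeta: gained ['Y473P', 'Q442C', 'G137D'] -> total ['G137D', 'Q442C', 'Y473P']
Mutations(Zeta) = ['G137D', 'Q442C', 'Y473P']
Accumulating mutations along path to Beta:
  At Alpha: gained [] -> total []
  At Zeta: gained ['Y473P', 'Q442C', 'G137D'] -> total ['G137D', 'Q442C', 'Y473P']
  At Beta: gained ['S369A'] -> total ['G137D', 'Q442C', 'S369A', 'Y473P']
Mutations(Beta) = ['G137D', 'Q442C', 'S369A', 'Y473P']
Intersection: ['G137D', 'Q442C', 'Y473P'] ∩ ['G137D', 'Q442C', 'S369A', 'Y473P'] = ['G137D', 'Q442C', 'Y473P']

Answer: G137D,Q442C,Y473P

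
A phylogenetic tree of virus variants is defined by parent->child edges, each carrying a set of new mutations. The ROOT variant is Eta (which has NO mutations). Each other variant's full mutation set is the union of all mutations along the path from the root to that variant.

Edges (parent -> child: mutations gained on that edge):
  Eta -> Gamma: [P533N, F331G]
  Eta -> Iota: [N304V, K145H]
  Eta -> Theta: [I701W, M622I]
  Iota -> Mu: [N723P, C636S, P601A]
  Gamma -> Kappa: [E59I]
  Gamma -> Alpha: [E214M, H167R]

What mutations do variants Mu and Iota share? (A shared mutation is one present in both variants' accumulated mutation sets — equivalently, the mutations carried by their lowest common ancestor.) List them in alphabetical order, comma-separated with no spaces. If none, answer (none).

Accumulating mutations along path to Mu:
  At Eta: gained [] -> total []
  At Iota: gained ['N304V', 'K145H'] -> total ['K145H', 'N304V']
  At Mu: gained ['N723P', 'C636S', 'P601A'] -> total ['C636S', 'K145H', 'N304V', 'N723P', 'P601A']
Mutations(Mu) = ['C636S', 'K145H', 'N304V', 'N723P', 'P601A']
Accumulating mutations along path to Iota:
  At Eta: gained [] -> total []
  At Iota: gained ['N304V', 'K145H'] -> total ['K145H', 'N304V']
Mutations(Iota) = ['K145H', 'N304V']
Intersection: ['C636S', 'K145H', 'N304V', 'N723P', 'P601A'] ∩ ['K145H', 'N304V'] = ['K145H', 'N304V']

Answer: K145H,N304V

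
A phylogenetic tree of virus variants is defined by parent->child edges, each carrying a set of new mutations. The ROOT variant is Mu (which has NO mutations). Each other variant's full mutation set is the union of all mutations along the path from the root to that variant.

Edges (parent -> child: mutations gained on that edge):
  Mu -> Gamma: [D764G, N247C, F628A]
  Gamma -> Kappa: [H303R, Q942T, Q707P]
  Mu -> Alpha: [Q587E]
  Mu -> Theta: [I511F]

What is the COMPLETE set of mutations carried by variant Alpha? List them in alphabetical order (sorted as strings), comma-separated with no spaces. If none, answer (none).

At Mu: gained [] -> total []
At Alpha: gained ['Q587E'] -> total ['Q587E']

Answer: Q587E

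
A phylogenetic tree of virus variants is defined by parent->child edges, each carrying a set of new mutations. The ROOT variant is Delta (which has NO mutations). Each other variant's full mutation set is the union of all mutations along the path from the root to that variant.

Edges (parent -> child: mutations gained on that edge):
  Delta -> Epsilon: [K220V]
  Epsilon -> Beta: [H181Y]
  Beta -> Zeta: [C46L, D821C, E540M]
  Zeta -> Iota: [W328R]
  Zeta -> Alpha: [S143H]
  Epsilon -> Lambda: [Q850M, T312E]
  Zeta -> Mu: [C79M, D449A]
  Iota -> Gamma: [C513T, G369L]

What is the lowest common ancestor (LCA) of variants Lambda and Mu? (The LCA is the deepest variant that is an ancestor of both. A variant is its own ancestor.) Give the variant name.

Path from root to Lambda: Delta -> Epsilon -> Lambda
  ancestors of Lambda: {Delta, Epsilon, Lambda}
Path from root to Mu: Delta -> Epsilon -> Beta -> Zeta -> Mu
  ancestors of Mu: {Delta, Epsilon, Beta, Zeta, Mu}
Common ancestors: {Delta, Epsilon}
Walk up from Mu: Mu (not in ancestors of Lambda), Zeta (not in ancestors of Lambda), Beta (not in ancestors of Lambda), Epsilon (in ancestors of Lambda), Delta (in ancestors of Lambda)
Deepest common ancestor (LCA) = Epsilon

Answer: Epsilon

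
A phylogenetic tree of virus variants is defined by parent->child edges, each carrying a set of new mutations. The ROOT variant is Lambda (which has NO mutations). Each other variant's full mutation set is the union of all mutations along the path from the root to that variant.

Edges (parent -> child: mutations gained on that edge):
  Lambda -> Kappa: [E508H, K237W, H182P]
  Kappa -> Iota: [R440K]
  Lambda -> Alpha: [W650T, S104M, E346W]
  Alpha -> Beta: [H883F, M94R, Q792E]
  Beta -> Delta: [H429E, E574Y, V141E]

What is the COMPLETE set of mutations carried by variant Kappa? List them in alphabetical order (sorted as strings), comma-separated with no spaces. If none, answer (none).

At Lambda: gained [] -> total []
At Kappa: gained ['E508H', 'K237W', 'H182P'] -> total ['E508H', 'H182P', 'K237W']

Answer: E508H,H182P,K237W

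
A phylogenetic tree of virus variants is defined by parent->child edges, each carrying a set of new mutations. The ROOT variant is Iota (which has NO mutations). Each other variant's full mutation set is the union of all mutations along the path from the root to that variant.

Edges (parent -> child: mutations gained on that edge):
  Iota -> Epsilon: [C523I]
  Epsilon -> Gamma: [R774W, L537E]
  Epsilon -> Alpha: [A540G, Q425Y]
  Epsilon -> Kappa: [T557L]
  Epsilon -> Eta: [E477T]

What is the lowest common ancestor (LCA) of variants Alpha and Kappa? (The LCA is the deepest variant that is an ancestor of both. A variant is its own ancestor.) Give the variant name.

Answer: Epsilon

Derivation:
Path from root to Alpha: Iota -> Epsilon -> Alpha
  ancestors of Alpha: {Iota, Epsilon, Alpha}
Path from root to Kappa: Iota -> Epsilon -> Kappa
  ancestors of Kappa: {Iota, Epsilon, Kappa}
Common ancestors: {Iota, Epsilon}
Walk up from Kappa: Kappa (not in ancestors of Alpha), Epsilon (in ancestors of Alpha), Iota (in ancestors of Alpha)
Deepest common ancestor (LCA) = Epsilon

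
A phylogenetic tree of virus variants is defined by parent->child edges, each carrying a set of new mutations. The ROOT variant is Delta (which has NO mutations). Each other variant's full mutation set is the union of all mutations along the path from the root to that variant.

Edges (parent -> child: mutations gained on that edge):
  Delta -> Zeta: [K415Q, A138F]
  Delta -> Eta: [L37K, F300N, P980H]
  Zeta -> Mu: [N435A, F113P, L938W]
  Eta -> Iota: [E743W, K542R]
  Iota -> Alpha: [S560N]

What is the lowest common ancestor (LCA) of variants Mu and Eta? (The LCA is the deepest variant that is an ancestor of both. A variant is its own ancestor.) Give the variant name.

Path from root to Mu: Delta -> Zeta -> Mu
  ancestors of Mu: {Delta, Zeta, Mu}
Path from root to Eta: Delta -> Eta
  ancestors of Eta: {Delta, Eta}
Common ancestors: {Delta}
Walk up from Eta: Eta (not in ancestors of Mu), Delta (in ancestors of Mu)
Deepest common ancestor (LCA) = Delta

Answer: Delta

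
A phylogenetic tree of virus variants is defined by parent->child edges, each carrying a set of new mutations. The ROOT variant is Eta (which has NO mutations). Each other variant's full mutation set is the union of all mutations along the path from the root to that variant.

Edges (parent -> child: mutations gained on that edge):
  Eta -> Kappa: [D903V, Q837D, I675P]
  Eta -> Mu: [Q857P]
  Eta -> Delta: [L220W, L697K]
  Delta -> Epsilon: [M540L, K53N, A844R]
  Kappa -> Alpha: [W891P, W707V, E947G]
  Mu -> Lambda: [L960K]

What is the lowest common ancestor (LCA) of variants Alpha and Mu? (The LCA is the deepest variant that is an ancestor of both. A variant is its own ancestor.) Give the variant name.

Answer: Eta

Derivation:
Path from root to Alpha: Eta -> Kappa -> Alpha
  ancestors of Alpha: {Eta, Kappa, Alpha}
Path from root to Mu: Eta -> Mu
  ancestors of Mu: {Eta, Mu}
Common ancestors: {Eta}
Walk up from Mu: Mu (not in ancestors of Alpha), Eta (in ancestors of Alpha)
Deepest common ancestor (LCA) = Eta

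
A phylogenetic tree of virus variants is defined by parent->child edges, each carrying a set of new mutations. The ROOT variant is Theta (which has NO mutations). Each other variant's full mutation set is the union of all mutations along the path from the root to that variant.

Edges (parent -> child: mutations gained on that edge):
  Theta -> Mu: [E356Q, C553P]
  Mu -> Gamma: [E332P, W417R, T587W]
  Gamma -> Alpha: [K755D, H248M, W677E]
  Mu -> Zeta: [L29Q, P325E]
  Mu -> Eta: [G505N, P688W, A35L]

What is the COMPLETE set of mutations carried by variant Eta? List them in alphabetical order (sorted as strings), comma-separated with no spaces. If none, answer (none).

Answer: A35L,C553P,E356Q,G505N,P688W

Derivation:
At Theta: gained [] -> total []
At Mu: gained ['E356Q', 'C553P'] -> total ['C553P', 'E356Q']
At Eta: gained ['G505N', 'P688W', 'A35L'] -> total ['A35L', 'C553P', 'E356Q', 'G505N', 'P688W']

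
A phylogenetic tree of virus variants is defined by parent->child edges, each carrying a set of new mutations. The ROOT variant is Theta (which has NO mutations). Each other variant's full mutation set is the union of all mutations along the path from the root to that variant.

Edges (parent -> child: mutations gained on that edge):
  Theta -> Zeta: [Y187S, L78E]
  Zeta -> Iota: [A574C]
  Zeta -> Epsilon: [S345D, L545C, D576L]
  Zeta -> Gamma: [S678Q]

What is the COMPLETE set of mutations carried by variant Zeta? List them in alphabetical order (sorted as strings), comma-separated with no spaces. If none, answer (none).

At Theta: gained [] -> total []
At Zeta: gained ['Y187S', 'L78E'] -> total ['L78E', 'Y187S']

Answer: L78E,Y187S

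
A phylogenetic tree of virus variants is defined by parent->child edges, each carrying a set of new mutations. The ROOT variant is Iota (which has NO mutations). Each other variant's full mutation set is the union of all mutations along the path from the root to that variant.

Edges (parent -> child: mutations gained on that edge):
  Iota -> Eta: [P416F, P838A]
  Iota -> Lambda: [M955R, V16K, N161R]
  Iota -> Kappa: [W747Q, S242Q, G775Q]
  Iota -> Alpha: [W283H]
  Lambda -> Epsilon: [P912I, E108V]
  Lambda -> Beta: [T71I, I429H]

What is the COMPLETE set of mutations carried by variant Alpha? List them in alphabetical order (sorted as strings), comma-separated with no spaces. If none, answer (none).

Answer: W283H

Derivation:
At Iota: gained [] -> total []
At Alpha: gained ['W283H'] -> total ['W283H']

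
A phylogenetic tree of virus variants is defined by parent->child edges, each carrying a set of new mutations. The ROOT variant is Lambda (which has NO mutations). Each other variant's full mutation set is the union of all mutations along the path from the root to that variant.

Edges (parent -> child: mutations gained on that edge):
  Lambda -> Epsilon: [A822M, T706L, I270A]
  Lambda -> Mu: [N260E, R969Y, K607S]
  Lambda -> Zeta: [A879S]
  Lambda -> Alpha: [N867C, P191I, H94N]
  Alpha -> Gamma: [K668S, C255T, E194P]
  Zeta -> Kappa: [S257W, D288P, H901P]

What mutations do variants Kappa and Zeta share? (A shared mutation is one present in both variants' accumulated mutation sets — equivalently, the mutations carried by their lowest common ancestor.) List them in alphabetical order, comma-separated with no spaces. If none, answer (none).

Answer: A879S

Derivation:
Accumulating mutations along path to Kappa:
  At Lambda: gained [] -> total []
  At Zeta: gained ['A879S'] -> total ['A879S']
  At Kappa: gained ['S257W', 'D288P', 'H901P'] -> total ['A879S', 'D288P', 'H901P', 'S257W']
Mutations(Kappa) = ['A879S', 'D288P', 'H901P', 'S257W']
Accumulating mutations along path to Zeta:
  At Lambda: gained [] -> total []
  At Zeta: gained ['A879S'] -> total ['A879S']
Mutations(Zeta) = ['A879S']
Intersection: ['A879S', 'D288P', 'H901P', 'S257W'] ∩ ['A879S'] = ['A879S']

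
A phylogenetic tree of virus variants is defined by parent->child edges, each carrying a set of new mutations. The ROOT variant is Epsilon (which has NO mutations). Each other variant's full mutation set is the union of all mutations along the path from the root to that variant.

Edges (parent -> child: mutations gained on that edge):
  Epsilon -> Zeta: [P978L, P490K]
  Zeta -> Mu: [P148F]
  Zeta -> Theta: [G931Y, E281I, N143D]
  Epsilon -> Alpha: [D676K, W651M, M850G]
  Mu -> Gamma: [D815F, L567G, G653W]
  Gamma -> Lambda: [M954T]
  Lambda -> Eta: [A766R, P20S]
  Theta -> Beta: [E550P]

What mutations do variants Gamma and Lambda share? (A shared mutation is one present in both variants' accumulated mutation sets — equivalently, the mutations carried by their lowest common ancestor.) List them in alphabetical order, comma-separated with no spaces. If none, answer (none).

Answer: D815F,G653W,L567G,P148F,P490K,P978L

Derivation:
Accumulating mutations along path to Gamma:
  At Epsilon: gained [] -> total []
  At Zeta: gained ['P978L', 'P490K'] -> total ['P490K', 'P978L']
  At Mu: gained ['P148F'] -> total ['P148F', 'P490K', 'P978L']
  At Gamma: gained ['D815F', 'L567G', 'G653W'] -> total ['D815F', 'G653W', 'L567G', 'P148F', 'P490K', 'P978L']
Mutations(Gamma) = ['D815F', 'G653W', 'L567G', 'P148F', 'P490K', 'P978L']
Accumulating mutations along path to Lambda:
  At Epsilon: gained [] -> total []
  At Zeta: gained ['P978L', 'P490K'] -> total ['P490K', 'P978L']
  At Mu: gained ['P148F'] -> total ['P148F', 'P490K', 'P978L']
  At Gamma: gained ['D815F', 'L567G', 'G653W'] -> total ['D815F', 'G653W', 'L567G', 'P148F', 'P490K', 'P978L']
  At Lambda: gained ['M954T'] -> total ['D815F', 'G653W', 'L567G', 'M954T', 'P148F', 'P490K', 'P978L']
Mutations(Lambda) = ['D815F', 'G653W', 'L567G', 'M954T', 'P148F', 'P490K', 'P978L']
Intersection: ['D815F', 'G653W', 'L567G', 'P148F', 'P490K', 'P978L'] ∩ ['D815F', 'G653W', 'L567G', 'M954T', 'P148F', 'P490K', 'P978L'] = ['D815F', 'G653W', 'L567G', 'P148F', 'P490K', 'P978L']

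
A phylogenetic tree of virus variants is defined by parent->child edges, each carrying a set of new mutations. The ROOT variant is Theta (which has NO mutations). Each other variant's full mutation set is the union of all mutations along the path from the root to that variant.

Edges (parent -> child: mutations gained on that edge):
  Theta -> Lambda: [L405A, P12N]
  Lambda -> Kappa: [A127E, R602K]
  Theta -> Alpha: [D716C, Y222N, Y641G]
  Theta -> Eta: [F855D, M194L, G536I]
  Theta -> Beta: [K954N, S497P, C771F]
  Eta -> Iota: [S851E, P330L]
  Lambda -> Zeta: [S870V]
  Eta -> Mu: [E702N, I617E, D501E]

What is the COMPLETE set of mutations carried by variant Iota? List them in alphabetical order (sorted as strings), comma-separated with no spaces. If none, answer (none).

At Theta: gained [] -> total []
At Eta: gained ['F855D', 'M194L', 'G536I'] -> total ['F855D', 'G536I', 'M194L']
At Iota: gained ['S851E', 'P330L'] -> total ['F855D', 'G536I', 'M194L', 'P330L', 'S851E']

Answer: F855D,G536I,M194L,P330L,S851E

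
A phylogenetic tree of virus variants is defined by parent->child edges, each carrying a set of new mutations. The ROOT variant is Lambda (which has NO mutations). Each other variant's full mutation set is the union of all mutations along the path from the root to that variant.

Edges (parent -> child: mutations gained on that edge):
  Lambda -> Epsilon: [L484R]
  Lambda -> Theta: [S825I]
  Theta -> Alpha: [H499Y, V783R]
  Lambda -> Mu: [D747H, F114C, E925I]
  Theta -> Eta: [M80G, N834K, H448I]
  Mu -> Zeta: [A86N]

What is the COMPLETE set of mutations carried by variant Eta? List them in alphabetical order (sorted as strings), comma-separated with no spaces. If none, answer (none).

Answer: H448I,M80G,N834K,S825I

Derivation:
At Lambda: gained [] -> total []
At Theta: gained ['S825I'] -> total ['S825I']
At Eta: gained ['M80G', 'N834K', 'H448I'] -> total ['H448I', 'M80G', 'N834K', 'S825I']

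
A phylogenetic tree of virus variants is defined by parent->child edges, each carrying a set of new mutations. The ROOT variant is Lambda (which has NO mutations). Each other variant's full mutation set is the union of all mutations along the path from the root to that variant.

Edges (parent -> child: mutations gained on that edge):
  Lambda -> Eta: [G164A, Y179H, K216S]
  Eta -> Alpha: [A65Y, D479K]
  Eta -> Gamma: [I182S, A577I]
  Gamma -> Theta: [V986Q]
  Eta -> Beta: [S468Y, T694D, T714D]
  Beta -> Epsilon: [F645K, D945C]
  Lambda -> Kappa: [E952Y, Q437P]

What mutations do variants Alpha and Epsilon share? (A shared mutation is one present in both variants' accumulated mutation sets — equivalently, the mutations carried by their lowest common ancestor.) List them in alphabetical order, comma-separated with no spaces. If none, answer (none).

Answer: G164A,K216S,Y179H

Derivation:
Accumulating mutations along path to Alpha:
  At Lambda: gained [] -> total []
  At Eta: gained ['G164A', 'Y179H', 'K216S'] -> total ['G164A', 'K216S', 'Y179H']
  At Alpha: gained ['A65Y', 'D479K'] -> total ['A65Y', 'D479K', 'G164A', 'K216S', 'Y179H']
Mutations(Alpha) = ['A65Y', 'D479K', 'G164A', 'K216S', 'Y179H']
Accumulating mutations along path to Epsilon:
  At Lambda: gained [] -> total []
  At Eta: gained ['G164A', 'Y179H', 'K216S'] -> total ['G164A', 'K216S', 'Y179H']
  At Beta: gained ['S468Y', 'T694D', 'T714D'] -> total ['G164A', 'K216S', 'S468Y', 'T694D', 'T714D', 'Y179H']
  At Epsilon: gained ['F645K', 'D945C'] -> total ['D945C', 'F645K', 'G164A', 'K216S', 'S468Y', 'T694D', 'T714D', 'Y179H']
Mutations(Epsilon) = ['D945C', 'F645K', 'G164A', 'K216S', 'S468Y', 'T694D', 'T714D', 'Y179H']
Intersection: ['A65Y', 'D479K', 'G164A', 'K216S', 'Y179H'] ∩ ['D945C', 'F645K', 'G164A', 'K216S', 'S468Y', 'T694D', 'T714D', 'Y179H'] = ['G164A', 'K216S', 'Y179H']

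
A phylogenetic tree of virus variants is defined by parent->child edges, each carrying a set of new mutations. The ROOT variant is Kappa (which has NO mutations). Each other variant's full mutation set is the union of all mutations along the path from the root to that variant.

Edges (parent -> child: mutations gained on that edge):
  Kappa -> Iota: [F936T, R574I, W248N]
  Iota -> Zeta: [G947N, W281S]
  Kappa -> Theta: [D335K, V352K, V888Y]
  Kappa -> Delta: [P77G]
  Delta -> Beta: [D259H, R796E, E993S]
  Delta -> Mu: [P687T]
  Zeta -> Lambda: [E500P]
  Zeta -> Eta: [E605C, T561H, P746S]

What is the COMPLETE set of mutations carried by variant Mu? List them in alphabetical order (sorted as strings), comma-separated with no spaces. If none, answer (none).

At Kappa: gained [] -> total []
At Delta: gained ['P77G'] -> total ['P77G']
At Mu: gained ['P687T'] -> total ['P687T', 'P77G']

Answer: P687T,P77G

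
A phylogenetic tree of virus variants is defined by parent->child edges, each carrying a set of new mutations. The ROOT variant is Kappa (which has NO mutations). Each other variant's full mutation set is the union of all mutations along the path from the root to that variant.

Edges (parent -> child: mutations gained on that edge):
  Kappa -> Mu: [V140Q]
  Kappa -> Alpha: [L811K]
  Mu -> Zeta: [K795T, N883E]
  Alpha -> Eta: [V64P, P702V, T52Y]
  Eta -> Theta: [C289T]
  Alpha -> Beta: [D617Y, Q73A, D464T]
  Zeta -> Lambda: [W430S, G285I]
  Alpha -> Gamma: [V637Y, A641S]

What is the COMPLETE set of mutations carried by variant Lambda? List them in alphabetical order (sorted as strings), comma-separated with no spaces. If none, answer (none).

Answer: G285I,K795T,N883E,V140Q,W430S

Derivation:
At Kappa: gained [] -> total []
At Mu: gained ['V140Q'] -> total ['V140Q']
At Zeta: gained ['K795T', 'N883E'] -> total ['K795T', 'N883E', 'V140Q']
At Lambda: gained ['W430S', 'G285I'] -> total ['G285I', 'K795T', 'N883E', 'V140Q', 'W430S']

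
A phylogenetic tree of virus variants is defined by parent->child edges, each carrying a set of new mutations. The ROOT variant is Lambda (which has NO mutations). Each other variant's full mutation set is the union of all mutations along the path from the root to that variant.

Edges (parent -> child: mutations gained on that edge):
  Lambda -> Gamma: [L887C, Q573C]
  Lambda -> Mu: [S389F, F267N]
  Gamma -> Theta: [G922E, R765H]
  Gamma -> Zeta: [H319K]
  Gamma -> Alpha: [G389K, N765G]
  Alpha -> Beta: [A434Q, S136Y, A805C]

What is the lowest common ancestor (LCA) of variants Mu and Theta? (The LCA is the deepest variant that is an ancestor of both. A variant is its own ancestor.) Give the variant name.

Path from root to Mu: Lambda -> Mu
  ancestors of Mu: {Lambda, Mu}
Path from root to Theta: Lambda -> Gamma -> Theta
  ancestors of Theta: {Lambda, Gamma, Theta}
Common ancestors: {Lambda}
Walk up from Theta: Theta (not in ancestors of Mu), Gamma (not in ancestors of Mu), Lambda (in ancestors of Mu)
Deepest common ancestor (LCA) = Lambda

Answer: Lambda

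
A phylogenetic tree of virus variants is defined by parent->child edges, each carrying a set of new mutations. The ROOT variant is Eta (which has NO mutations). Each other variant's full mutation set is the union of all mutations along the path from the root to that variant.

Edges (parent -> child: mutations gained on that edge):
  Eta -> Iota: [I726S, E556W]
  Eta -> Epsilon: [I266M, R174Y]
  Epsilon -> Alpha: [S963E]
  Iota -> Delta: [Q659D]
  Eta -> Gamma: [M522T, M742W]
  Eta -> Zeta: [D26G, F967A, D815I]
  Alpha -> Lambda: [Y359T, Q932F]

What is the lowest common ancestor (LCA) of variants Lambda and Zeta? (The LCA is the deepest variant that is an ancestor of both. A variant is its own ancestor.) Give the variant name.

Path from root to Lambda: Eta -> Epsilon -> Alpha -> Lambda
  ancestors of Lambda: {Eta, Epsilon, Alpha, Lambda}
Path from root to Zeta: Eta -> Zeta
  ancestors of Zeta: {Eta, Zeta}
Common ancestors: {Eta}
Walk up from Zeta: Zeta (not in ancestors of Lambda), Eta (in ancestors of Lambda)
Deepest common ancestor (LCA) = Eta

Answer: Eta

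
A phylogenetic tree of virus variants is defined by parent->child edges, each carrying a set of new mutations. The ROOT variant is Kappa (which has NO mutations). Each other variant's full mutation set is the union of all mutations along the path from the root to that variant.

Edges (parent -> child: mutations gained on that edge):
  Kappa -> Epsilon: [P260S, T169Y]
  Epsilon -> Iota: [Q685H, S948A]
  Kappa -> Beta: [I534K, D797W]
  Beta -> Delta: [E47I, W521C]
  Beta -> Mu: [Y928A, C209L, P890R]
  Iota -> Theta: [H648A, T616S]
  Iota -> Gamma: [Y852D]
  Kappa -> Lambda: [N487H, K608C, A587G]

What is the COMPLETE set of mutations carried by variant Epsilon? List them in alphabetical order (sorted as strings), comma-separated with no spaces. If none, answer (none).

At Kappa: gained [] -> total []
At Epsilon: gained ['P260S', 'T169Y'] -> total ['P260S', 'T169Y']

Answer: P260S,T169Y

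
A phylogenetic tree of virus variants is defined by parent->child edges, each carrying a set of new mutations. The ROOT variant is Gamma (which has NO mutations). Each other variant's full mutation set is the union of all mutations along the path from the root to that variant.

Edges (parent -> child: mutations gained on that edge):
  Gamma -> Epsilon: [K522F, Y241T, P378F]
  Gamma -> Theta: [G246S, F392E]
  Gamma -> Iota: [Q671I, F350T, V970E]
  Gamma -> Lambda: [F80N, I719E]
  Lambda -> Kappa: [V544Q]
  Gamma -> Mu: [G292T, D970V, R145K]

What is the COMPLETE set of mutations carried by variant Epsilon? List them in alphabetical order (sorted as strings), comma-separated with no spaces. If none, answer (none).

Answer: K522F,P378F,Y241T

Derivation:
At Gamma: gained [] -> total []
At Epsilon: gained ['K522F', 'Y241T', 'P378F'] -> total ['K522F', 'P378F', 'Y241T']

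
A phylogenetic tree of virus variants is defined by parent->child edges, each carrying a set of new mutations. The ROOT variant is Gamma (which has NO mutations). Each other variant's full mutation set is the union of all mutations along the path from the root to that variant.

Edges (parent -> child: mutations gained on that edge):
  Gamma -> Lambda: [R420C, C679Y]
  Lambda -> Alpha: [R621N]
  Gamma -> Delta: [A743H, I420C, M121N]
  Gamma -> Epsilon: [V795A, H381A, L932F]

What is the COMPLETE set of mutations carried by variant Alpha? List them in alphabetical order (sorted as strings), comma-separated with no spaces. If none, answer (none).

Answer: C679Y,R420C,R621N

Derivation:
At Gamma: gained [] -> total []
At Lambda: gained ['R420C', 'C679Y'] -> total ['C679Y', 'R420C']
At Alpha: gained ['R621N'] -> total ['C679Y', 'R420C', 'R621N']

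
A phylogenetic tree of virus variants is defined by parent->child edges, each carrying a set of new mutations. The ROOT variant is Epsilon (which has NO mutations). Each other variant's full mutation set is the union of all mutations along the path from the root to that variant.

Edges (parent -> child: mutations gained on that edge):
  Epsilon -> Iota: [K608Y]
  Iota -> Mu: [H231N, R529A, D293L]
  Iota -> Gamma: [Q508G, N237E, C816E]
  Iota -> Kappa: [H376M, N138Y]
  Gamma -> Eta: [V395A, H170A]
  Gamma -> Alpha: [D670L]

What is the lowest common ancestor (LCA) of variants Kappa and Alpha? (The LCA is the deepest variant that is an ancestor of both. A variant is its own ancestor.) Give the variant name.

Answer: Iota

Derivation:
Path from root to Kappa: Epsilon -> Iota -> Kappa
  ancestors of Kappa: {Epsilon, Iota, Kappa}
Path from root to Alpha: Epsilon -> Iota -> Gamma -> Alpha
  ancestors of Alpha: {Epsilon, Iota, Gamma, Alpha}
Common ancestors: {Epsilon, Iota}
Walk up from Alpha: Alpha (not in ancestors of Kappa), Gamma (not in ancestors of Kappa), Iota (in ancestors of Kappa), Epsilon (in ancestors of Kappa)
Deepest common ancestor (LCA) = Iota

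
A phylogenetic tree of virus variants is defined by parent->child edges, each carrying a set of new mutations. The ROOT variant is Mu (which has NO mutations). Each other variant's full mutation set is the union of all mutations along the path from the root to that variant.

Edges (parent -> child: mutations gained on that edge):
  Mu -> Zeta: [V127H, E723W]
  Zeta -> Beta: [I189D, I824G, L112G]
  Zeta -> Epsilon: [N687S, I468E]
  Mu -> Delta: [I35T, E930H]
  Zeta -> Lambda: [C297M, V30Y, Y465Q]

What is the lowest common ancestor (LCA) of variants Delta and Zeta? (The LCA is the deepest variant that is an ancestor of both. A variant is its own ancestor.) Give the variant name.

Path from root to Delta: Mu -> Delta
  ancestors of Delta: {Mu, Delta}
Path from root to Zeta: Mu -> Zeta
  ancestors of Zeta: {Mu, Zeta}
Common ancestors: {Mu}
Walk up from Zeta: Zeta (not in ancestors of Delta), Mu (in ancestors of Delta)
Deepest common ancestor (LCA) = Mu

Answer: Mu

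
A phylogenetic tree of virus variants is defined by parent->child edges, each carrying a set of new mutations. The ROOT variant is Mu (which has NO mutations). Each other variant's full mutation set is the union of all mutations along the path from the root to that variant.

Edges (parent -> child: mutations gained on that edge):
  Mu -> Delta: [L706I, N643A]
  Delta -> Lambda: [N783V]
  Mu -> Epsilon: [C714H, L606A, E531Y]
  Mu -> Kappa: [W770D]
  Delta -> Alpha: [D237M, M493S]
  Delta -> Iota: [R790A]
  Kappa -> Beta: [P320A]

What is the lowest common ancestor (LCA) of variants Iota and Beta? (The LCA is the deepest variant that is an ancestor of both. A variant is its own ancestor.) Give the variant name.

Path from root to Iota: Mu -> Delta -> Iota
  ancestors of Iota: {Mu, Delta, Iota}
Path from root to Beta: Mu -> Kappa -> Beta
  ancestors of Beta: {Mu, Kappa, Beta}
Common ancestors: {Mu}
Walk up from Beta: Beta (not in ancestors of Iota), Kappa (not in ancestors of Iota), Mu (in ancestors of Iota)
Deepest common ancestor (LCA) = Mu

Answer: Mu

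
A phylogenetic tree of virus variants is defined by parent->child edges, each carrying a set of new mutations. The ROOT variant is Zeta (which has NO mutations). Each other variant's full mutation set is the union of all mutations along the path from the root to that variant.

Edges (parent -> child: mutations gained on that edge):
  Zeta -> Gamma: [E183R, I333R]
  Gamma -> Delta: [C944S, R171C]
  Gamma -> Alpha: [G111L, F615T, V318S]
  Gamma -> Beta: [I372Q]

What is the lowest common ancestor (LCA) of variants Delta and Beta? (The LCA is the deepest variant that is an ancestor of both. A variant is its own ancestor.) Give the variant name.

Answer: Gamma

Derivation:
Path from root to Delta: Zeta -> Gamma -> Delta
  ancestors of Delta: {Zeta, Gamma, Delta}
Path from root to Beta: Zeta -> Gamma -> Beta
  ancestors of Beta: {Zeta, Gamma, Beta}
Common ancestors: {Zeta, Gamma}
Walk up from Beta: Beta (not in ancestors of Delta), Gamma (in ancestors of Delta), Zeta (in ancestors of Delta)
Deepest common ancestor (LCA) = Gamma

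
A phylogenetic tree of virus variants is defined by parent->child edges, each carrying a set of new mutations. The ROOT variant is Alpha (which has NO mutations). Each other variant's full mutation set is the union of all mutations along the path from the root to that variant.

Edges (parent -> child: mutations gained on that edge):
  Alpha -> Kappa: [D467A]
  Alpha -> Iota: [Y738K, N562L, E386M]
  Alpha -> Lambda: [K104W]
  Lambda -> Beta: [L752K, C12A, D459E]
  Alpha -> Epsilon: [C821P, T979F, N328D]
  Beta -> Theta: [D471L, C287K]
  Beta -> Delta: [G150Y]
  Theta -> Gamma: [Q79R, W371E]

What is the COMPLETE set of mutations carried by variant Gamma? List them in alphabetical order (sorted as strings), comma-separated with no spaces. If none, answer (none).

Answer: C12A,C287K,D459E,D471L,K104W,L752K,Q79R,W371E

Derivation:
At Alpha: gained [] -> total []
At Lambda: gained ['K104W'] -> total ['K104W']
At Beta: gained ['L752K', 'C12A', 'D459E'] -> total ['C12A', 'D459E', 'K104W', 'L752K']
At Theta: gained ['D471L', 'C287K'] -> total ['C12A', 'C287K', 'D459E', 'D471L', 'K104W', 'L752K']
At Gamma: gained ['Q79R', 'W371E'] -> total ['C12A', 'C287K', 'D459E', 'D471L', 'K104W', 'L752K', 'Q79R', 'W371E']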